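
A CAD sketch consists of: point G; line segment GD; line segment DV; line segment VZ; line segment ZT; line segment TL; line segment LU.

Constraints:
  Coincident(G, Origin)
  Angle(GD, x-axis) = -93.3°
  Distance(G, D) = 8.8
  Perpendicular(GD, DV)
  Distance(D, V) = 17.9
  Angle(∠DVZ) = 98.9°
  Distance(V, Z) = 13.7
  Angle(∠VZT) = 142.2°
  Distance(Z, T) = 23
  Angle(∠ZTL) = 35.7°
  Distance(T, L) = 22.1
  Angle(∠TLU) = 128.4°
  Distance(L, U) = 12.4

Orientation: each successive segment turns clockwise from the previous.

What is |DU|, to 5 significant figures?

15.307

G is at the origin; GD runs at -93.3° with length 8.8, so D = (-0.50656, -8.7854). GD is perpendicular to DV, so DV runs at 176.70°; with |DV| = 17.9, V = (-18.377, -7.7550). ∠DVZ = 98.9° gives VZ at 95.600° from the x-axis; with |VZ| = 13.7, Z = (-19.714, 5.8796). ∠VZT = 142.2° gives ZT at 57.800° from the x-axis; with |ZT| = 23.0, T = (-7.4576, 25.342). ∠ZTL = 35.7° gives TL at -86.500° from the x-axis; with |TL| = 22.1, L = (-6.1084, 3.2833). ∠TLU = 128.4° gives LU at -138.10° from the x-axis; with |LU| = 12.4, U = (-15.338, -4.9979). Then |DU| = |U − D| = 15.307.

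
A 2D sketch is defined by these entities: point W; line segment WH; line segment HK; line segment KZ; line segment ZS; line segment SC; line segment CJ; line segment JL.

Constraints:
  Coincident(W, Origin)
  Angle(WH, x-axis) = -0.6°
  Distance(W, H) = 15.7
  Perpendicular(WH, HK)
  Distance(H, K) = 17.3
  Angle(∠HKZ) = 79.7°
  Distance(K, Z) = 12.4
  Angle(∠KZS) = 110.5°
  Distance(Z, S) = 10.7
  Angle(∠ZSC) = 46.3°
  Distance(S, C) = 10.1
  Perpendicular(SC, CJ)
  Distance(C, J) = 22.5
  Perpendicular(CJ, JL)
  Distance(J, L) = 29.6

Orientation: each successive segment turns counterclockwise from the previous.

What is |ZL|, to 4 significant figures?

30.68

SC ⟂ CJ, so CJ runs at 122.9°; with |CJ| = 22.5, J = (-2.089, 28.91). The perpendicularity gives JL at right angles to CJ, so JL runs at -147.1°; with |JL| = 29.6, L = (-26.94, 12.83). Then |ZL| = |L − Z| = 30.68.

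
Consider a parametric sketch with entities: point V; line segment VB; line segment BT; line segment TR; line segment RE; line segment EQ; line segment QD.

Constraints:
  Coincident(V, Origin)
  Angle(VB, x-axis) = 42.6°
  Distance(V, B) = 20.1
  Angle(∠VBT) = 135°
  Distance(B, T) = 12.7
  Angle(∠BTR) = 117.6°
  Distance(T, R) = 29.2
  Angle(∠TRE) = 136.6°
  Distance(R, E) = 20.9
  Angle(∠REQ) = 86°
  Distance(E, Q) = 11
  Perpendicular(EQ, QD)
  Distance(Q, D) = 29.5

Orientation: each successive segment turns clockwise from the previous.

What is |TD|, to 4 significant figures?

16.32

∠REQ = 86.0° gives EQ at 157.8° from the x-axis; with |EQ| = 11.0, Q = (23.20, -29.05). EQ is perpendicular to QD, so QD runs at 67.80°; with |QD| = 29.5, D = (34.35, -1.733). Then |TD| = |D − T| = 16.32.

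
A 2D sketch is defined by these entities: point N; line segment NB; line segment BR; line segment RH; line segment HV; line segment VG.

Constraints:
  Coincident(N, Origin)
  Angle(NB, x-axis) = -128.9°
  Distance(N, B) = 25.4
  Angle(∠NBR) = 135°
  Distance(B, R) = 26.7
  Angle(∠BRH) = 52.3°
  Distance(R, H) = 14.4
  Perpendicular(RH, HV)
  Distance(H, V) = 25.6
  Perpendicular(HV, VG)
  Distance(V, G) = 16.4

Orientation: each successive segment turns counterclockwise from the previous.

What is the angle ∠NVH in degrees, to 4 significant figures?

87.37°

N is at the origin; NB runs at -128.9° with length 25.4, so B = (-15.95, -19.77). ∠NBR = 135.0° gives BR at -83.90° from the x-axis; with |BR| = 26.7, R = (-13.11, -46.32). ∠BRH = 52.3° gives RH at 43.80° from the x-axis; with |RH| = 14.4, H = (-2.720, -36.35). RH is perpendicular to HV, so HV runs at 133.8°; with |HV| = 25.6, V = (-20.44, -17.87). Then cos ∠NVH = VN·VH / (|VN||VH|), giving 87.37°.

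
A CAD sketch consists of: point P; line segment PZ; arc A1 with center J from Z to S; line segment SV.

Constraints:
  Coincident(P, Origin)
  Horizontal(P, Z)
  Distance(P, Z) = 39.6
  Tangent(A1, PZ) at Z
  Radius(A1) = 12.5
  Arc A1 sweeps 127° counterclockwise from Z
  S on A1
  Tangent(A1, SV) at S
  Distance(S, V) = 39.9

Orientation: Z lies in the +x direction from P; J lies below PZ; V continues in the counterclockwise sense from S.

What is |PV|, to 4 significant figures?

74.62

P is at the origin; PZ is horizontal with |PZ| = 39.6 and Z on the +x side, so Z = (39.60, 0.000). A1 meets PZ tangentially, so JZ is at right angles to PZ, so J = Z + (0, -12.5) = (39.60, -12.50). On A1, Z sits at bearing 90° from J; a 127° counterclockwise sweep puts S at bearing 217°, so S = J + 12.5·(cos 217°, sin 217°) = (29.62, -20.02). The tangent condition forces JS to be normal to SV, so SV runs along (−sin 217°, cos 217°); with |SV| = 39.9, V = (53.63, -51.89). Then |PV| = |V − P| = 74.62.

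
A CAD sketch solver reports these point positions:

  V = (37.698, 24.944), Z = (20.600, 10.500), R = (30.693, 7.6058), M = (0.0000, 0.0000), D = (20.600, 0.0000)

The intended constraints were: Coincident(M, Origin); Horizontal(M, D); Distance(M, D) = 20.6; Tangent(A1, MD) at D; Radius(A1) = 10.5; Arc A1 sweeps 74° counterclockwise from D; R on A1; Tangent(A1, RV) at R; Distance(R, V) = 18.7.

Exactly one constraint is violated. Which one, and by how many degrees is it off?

Tangent(A1, RV) at R — off by 6.00°.

M = (0.00, 0.00) ✓; M.y = 0.00, D.y = 0.00 ✓; |MD| = 20.60 ✓; ∠(ZD, DM) = 90.00° ✓; |ZD| = 10.50 ✓; bearing(Z→R) − bearing(Z→D) = 74.00° ✓; |ZR| = 10.50 ✓; ∠(ZR, RV) = 96.00° ✗; |RV| = 18.70 ✓.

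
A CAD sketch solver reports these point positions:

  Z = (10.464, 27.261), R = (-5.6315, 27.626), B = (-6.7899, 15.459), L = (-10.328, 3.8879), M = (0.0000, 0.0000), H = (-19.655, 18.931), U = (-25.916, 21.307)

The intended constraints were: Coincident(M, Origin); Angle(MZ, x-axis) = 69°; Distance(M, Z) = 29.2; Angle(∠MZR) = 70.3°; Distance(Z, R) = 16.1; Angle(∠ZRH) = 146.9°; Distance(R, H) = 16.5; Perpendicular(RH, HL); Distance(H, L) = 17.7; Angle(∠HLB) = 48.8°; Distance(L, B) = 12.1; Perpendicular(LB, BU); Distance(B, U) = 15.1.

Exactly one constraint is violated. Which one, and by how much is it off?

Distance(B, U) = 15.1 — off by 4.90.

M = (0.00, 0.00) ✓; MZ at 69.00° ✓; |MZ| = 29.20 ✓; ∠MZR = 70.30° ✓; |ZR| = 16.10 ✓; ∠ZRH = 146.9° ✓; |RH| = 16.50 ✓; ∠(RH, HL) = 90.00° ✓; |HL| = 17.70 ✓; ∠HLB = 48.80° ✓; |LB| = 12.10 ✓; ∠(LB, BU) = 90.00° ✓; |BU| = 20.00 ✗.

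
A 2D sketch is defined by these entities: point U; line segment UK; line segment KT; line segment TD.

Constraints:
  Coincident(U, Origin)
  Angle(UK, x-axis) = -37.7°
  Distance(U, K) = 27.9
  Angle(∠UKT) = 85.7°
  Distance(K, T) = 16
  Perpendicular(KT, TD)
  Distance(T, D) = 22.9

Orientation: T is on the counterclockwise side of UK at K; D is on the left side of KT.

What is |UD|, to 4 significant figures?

14.75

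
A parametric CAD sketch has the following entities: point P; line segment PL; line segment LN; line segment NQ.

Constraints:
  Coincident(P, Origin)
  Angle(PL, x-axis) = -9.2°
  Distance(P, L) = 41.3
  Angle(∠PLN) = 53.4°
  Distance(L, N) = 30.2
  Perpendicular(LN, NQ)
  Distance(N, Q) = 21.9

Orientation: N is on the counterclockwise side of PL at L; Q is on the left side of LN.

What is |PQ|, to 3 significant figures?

12.6

P is at the origin; PL runs at -9.2° with length 41.3, so L = 41.3·(cos -9.2°, sin -9.2°) = (40.8, -6.60). ∠PLN = 53.4°, so LN runs at -9.2° + (180° − 53.4°) = 117° from the x-axis; with |LN| = 30.2, N = L + 30.2·(cos 117°, sin 117°) = (26.9, 20.2). LN is perpendicular to NQ; with |NQ| = 21.9 on the left of LN, Q = N + 21.9·(-0.888, -0.460) = (7.43, 10.1). Then |PQ| = |Q − P| = 12.6.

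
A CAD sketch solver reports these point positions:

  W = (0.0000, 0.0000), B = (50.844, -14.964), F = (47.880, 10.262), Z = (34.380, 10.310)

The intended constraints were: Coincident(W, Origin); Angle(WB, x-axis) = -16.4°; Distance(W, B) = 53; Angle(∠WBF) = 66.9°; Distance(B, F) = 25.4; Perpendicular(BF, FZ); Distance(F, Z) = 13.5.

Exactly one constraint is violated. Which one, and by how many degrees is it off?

Perpendicular(BF, FZ) — off by 6.91°.

W = (0.00, 0.00) ✓; WB at -16.40° ✓; |WB| = 53.00 ✓; ∠WBF = 66.90° ✓; |BF| = 25.40 ✓; ∠(BF, FZ) = 83.09° ✗; |FZ| = 13.50 ✓.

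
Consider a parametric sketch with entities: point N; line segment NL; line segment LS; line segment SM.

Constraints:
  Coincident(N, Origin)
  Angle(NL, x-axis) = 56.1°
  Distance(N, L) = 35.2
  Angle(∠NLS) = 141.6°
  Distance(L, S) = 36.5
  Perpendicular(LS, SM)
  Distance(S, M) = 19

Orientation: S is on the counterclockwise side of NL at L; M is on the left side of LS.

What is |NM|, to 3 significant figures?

64.1

N is at the origin; NL runs at 56.1° with length 35.2, so L = 35.2·(cos 56.1°, sin 56.1°) = (19.6, 29.2). ∠NLS = 141.6°, so LS runs at 56.1° + (180° − 141.6°) = 94.5° from the x-axis; with |LS| = 36.5, S = L + 36.5·(cos 94.5°, sin 94.5°) = (16.8, 65.6). LS ⟂ SM; with |SM| = 19.0 on the left of LS, M = S + 19.0·(-0.997, -0.0785) = (-2.17, 64.1). Then |NM| = |M − N| = 64.1.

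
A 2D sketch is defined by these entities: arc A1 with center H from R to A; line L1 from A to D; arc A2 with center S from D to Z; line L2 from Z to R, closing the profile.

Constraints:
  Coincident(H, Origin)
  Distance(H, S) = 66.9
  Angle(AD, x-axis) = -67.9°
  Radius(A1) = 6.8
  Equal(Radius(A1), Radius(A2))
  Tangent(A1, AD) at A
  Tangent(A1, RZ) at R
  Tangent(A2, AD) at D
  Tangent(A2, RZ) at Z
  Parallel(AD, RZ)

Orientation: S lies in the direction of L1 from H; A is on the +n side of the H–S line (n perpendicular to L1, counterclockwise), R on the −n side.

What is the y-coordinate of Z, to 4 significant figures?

-64.54

The slot axis is L1's direction at -67.9°, so u = (cos -67.9°, sin -67.9°) = (0.3762, -0.9265) and n = (−sin -67.9°, cos -67.9°) = (0.9265, 0.3762). H is at the origin and S lies 66.9 along u from H, so S = 66.9·u = (25.17, -61.98). Tangency of A1 to both parallel lines with radius 6.8 puts A and R at H ± 6.8·n: A = (6.300, 2.558), R = (-6.300, -2.558). Equal radii place D and Z the same way about S: D = S + 6.8·n = (31.47, -59.43), Z = S − 6.8·n = (18.87, -64.54). So Z.y = -64.54.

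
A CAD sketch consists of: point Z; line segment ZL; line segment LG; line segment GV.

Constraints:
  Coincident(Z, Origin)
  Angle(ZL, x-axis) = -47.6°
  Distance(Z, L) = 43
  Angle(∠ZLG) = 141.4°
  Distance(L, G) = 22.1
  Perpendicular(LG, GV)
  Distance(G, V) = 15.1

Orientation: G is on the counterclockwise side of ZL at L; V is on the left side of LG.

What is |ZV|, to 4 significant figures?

56.93

∠ZLG = 141.4°, so LG runs at -47.6° + (180° − 141.4°) = -9.000° from the x-axis; with |LG| = 22.1, G = L + 22.1·(cos -9.000°, sin -9.000°) = (50.82, -35.21). LG ⟂ GV; with |GV| = 15.1 on the left of LG, V = G + 15.1·(0.1564, 0.9877) = (53.19, -20.30). Then |ZV| = |V − Z| = 56.93.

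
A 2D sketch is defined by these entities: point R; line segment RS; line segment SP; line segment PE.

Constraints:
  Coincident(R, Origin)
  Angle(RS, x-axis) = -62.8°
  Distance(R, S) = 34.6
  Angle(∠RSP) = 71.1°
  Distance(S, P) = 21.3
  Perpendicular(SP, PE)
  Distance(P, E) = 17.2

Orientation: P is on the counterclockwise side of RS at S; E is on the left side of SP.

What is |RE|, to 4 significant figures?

18.53

∠RSP = 71.1°, so SP runs at -62.8° + (180° − 71.1°) = 46.10° from the x-axis; with |SP| = 21.3, P = S + 21.3·(cos 46.10°, sin 46.10°) = (30.59, -15.43). SP is perpendicular to PE; with |PE| = 17.2 on the left of SP, E = P + 17.2·(-0.7206, 0.6934) = (18.19, -3.500). Then |RE| = |E − R| = 18.53.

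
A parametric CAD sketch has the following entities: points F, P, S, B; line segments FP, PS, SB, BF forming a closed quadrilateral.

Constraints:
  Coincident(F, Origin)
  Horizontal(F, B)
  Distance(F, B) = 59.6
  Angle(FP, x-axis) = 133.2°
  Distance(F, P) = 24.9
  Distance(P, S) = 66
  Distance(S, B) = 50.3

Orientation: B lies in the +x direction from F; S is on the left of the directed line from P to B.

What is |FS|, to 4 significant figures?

63.33

F is at the origin; FB is horizontal with |FB| = 59.6 and B in +x, so B = (59.6, 0). FP runs at 133.2° with |FP| = 24.9, so P = (-17.05, 18.15). S is determined by |PS| = 66.0 and |SB| = 50.3 together: it lies at the intersection of circle(P, 66.0) and circle(B, 50.3). With |PB| = 78.77, the foot of the radical line on PB is 50.97 from P and the perpendicular offset is √(66.0² − 50.97²) = 41.93. Taking the left-of-PB solution: S = (42.22, 47.20).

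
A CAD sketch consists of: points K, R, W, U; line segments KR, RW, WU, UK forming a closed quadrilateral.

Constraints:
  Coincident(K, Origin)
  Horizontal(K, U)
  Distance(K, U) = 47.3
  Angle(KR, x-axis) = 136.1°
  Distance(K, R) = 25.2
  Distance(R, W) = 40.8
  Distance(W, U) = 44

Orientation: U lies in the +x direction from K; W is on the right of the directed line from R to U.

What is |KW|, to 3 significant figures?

16.5

K is at the origin; K and U share the same y with |KU| = 47.3 and U in +x, so U = (47.3, 0). KR runs at 136.1° with |KR| = 25.2, so R = (-18.2, 17.5). W is determined by |RW| = 40.8 and |WU| = 44.0 together: it lies at the intersection of circle(R, 40.8) and circle(U, 44.0). With |RU| = 67.8, the foot of the radical line on RU is 31.9 from R and the perpendicular offset is √(40.8² − 31.9²) = 25.5. Taking the right-of-RU solution: W = (6.07, -15.4).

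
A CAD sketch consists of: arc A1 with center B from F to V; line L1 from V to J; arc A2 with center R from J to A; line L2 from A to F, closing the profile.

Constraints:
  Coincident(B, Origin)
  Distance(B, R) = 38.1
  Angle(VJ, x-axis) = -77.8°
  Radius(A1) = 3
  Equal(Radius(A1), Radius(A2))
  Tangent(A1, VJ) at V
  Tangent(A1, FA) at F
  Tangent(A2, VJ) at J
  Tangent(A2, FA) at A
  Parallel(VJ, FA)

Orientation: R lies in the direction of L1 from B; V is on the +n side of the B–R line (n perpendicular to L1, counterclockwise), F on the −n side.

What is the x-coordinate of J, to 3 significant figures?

11.0

The slot axis is L1's direction at -77.8°, so u = (cos -77.8°, sin -77.8°) = (0.211, -0.977) and n = (−sin -77.8°, cos -77.8°) = (0.977, 0.211). B is at the origin and R lies 38.1 along u from B, so R = 38.1·u = (8.05, -37.2). Tangency of A1 to both parallel lines with radius 3.0 puts V and F at B ± 3.0·n: V = (2.93, 0.634), F = (-2.93, -0.634). Equal radii place J and A the same way about R: J = R + 3.0·n = (11.0, -36.6), A = R − 3.0·n = (5.12, -37.9). So J.x = 11.0.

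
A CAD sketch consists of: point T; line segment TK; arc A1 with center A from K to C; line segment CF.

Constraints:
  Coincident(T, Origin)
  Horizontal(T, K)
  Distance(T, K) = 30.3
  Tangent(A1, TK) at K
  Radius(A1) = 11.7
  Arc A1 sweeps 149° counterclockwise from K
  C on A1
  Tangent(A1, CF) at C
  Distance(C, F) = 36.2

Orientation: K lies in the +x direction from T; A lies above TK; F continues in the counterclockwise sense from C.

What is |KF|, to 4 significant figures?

47.49

On A1, K sits at bearing -90° from A; a 149° counterclockwise sweep puts C at bearing 59°, so C = A + 11.7·(cos 59°, sin 59°) = (36.33, 21.73). A1 meets CF tangentially, so AC is at right angles to CF, so CF runs along (−sin 59°, cos 59°); with |CF| = 36.2, F = (5.296, 40.37). Then |KF| = |F − K| = 47.49.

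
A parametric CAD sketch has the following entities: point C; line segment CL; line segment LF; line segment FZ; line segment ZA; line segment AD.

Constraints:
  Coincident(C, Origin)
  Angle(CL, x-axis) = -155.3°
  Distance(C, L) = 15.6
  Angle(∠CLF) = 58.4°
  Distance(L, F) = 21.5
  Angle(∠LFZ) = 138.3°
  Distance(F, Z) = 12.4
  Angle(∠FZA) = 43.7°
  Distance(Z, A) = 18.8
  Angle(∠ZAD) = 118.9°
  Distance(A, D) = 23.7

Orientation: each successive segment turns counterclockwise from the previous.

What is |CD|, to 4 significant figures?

26.10

C is at the origin; CL runs at -155.3° with length 15.6, so L = (-14.17, -6.519). ∠CLF = 58.4° gives LF at -33.70° from the x-axis; with |LF| = 21.5, F = (3.714, -18.45). ∠LFZ = 138.3° gives FZ at 8.000° from the x-axis; with |FZ| = 12.4, Z = (15.99, -16.72). ∠FZA = 43.7° gives ZA at 144.3° from the x-axis; with |ZA| = 18.8, A = (0.7264, -5.752). ∠ZAD = 118.9° gives AD at -154.6° from the x-axis; with |AD| = 23.7, D = (-20.68, -15.92). Then |CD| = |D − C| = 26.10.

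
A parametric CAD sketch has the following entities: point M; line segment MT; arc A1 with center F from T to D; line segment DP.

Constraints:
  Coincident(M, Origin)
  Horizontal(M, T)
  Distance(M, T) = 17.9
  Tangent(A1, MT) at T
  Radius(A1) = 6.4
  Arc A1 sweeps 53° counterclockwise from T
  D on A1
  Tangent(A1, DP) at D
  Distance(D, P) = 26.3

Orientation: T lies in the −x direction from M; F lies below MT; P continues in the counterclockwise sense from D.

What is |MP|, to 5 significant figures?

45.422

M is at the origin; MT is horizontal with |MT| = 17.9 and T on the −x side, so T = (-17.900, 0.0000). Tangency of A1 to MT means the radius FT is perpendicular to MT, so F = T + (0, -6.4) = (-17.900, -6.4000). On A1, T sits at bearing 90° from F; a 53° counterclockwise sweep puts D at bearing 143°, so D = F + 6.4·(cos 143°, sin 143°) = (-23.011, -2.5484). The tangent condition forces FD to be normal to DP, so DP runs along (−sin 143°, cos 143°); with |DP| = 26.3, P = (-38.839, -23.552). Then |MP| = |P − M| = 45.422.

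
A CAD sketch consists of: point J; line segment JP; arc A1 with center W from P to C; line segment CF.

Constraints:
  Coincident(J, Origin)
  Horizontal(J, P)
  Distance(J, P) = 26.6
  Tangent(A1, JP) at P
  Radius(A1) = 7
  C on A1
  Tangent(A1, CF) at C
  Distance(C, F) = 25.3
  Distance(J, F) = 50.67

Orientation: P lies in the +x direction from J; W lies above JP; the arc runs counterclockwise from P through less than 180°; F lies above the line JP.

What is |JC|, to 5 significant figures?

33.452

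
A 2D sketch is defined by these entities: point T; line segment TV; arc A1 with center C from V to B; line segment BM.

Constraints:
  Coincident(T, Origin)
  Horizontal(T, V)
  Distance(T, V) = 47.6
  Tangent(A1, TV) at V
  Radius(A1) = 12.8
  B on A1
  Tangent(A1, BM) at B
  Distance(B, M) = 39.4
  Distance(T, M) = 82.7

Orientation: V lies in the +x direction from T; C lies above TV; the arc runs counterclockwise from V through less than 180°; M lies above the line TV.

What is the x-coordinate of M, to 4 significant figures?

65.90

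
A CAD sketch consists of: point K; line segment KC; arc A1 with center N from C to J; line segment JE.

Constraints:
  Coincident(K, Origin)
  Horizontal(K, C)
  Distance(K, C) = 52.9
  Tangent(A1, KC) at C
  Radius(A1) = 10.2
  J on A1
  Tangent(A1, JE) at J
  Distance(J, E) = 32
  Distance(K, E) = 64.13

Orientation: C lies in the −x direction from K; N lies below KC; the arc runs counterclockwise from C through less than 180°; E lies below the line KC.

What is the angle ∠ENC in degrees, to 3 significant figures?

170°

Checks: |NJ| = 10.20 ✓; ∠(NJ, JE) = 90.00° ✓; |JE| = 32.00 ✓; |KE| = 64.13 ✓.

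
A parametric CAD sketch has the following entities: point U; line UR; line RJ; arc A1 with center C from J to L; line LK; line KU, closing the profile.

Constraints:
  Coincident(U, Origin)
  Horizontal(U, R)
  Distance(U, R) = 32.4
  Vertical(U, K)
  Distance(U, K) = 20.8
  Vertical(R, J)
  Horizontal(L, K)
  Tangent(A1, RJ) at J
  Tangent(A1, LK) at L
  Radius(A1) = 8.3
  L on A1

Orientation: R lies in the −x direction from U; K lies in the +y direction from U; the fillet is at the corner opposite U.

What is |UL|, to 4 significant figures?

31.83

The virtual corner opposite U is at (-32.40, 20.80). Since A1 is tangent to RJ there, CJ ⟂ RJ and A1 meets LK tangentially, so CL is at right angles to LK, with radius 8.3, so the center C sits 8.3 in from both sides at C = (-24.10, 12.50). That places the tangent points at J = (-32.40, 12.50) on RJ and L = (-24.10, 20.80) on LK. Then |UL| = |L − U| = 31.83.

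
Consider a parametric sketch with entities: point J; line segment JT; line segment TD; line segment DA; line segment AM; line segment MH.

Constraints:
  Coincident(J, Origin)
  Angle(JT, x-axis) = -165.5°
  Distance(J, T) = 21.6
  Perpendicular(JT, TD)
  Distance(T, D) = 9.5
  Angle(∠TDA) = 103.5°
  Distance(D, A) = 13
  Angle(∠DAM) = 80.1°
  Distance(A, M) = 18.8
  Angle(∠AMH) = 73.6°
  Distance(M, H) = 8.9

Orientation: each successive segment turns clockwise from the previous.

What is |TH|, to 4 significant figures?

6.675

∠DAM = 80.1° gives AM at -71.90° from the x-axis; with |AM| = 18.8, M = (-5.972, -7.977). ∠AMH = 73.6° gives MH at -178.3° from the x-axis; with |MH| = 8.9, H = (-14.87, -8.241). Then |TH| = |H − T| = 6.675.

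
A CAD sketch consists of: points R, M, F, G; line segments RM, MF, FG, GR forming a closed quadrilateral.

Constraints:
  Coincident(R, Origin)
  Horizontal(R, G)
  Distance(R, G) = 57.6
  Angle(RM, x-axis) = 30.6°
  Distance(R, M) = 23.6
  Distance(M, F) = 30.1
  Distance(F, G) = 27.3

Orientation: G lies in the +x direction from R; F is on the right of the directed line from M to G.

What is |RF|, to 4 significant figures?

37.43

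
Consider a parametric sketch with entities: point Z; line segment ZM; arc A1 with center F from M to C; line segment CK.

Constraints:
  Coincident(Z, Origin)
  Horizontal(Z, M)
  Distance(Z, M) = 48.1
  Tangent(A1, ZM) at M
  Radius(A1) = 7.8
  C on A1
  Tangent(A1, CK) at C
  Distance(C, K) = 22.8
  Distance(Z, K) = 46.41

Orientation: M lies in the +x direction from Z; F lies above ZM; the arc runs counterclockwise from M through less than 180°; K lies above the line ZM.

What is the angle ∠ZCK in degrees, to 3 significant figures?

56.3°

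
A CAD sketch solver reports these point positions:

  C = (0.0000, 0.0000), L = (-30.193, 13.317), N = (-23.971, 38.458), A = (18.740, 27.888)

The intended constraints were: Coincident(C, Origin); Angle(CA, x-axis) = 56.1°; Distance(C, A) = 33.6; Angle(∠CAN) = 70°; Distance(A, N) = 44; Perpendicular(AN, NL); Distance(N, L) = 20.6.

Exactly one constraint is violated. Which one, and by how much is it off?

Distance(N, L) = 20.6 — off by 5.30.

C = (0.00, 0.00) ✓; CA at 56.10° ✓; |CA| = 33.60 ✓; ∠CAN = 70.00° ✓; |AN| = 44.00 ✓; ∠(AN, NL) = 90.00° ✓; |NL| = 25.90 ✗.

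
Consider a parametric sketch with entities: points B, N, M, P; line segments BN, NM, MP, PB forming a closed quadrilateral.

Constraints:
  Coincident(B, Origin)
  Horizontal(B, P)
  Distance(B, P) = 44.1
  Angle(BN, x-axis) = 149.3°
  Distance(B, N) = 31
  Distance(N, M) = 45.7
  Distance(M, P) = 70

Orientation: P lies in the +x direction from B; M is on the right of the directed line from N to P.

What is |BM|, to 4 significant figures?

35.18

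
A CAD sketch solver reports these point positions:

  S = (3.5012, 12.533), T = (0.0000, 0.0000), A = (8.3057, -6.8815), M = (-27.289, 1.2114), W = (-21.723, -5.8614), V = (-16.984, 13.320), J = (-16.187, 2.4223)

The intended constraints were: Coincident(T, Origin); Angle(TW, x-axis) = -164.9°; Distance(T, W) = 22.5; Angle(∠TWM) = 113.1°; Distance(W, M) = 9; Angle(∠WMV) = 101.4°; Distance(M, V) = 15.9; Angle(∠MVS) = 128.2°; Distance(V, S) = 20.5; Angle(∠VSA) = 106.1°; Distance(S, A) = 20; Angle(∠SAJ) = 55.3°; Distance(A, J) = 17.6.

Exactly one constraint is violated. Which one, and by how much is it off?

Distance(A, J) = 17.6 — off by 8.60.

T = (0.00, 0.00) ✓; TW at -164.9° ✓; |TW| = 22.50 ✓; ∠TWM = 113.1° ✓; |WM| = 9.000 ✓; ∠WMV = 101.4° ✓; |MV| = 15.90 ✓; ∠MVS = 128.2° ✓; |VS| = 20.50 ✓; ∠VSA = 106.1° ✓; |SA| = 20.00 ✓; ∠SAJ = 55.30° ✓; |AJ| = 26.20 ✗.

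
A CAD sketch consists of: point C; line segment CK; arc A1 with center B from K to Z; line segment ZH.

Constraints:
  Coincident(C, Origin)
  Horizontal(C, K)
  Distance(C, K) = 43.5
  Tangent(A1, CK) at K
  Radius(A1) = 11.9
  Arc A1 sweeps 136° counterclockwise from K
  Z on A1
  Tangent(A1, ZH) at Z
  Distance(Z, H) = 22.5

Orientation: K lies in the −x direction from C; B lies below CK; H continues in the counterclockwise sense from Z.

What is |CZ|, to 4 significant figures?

55.66

C is at the origin; C and K share the same y with |CK| = 43.5 and K on the −x side, so K = (-43.50, 0.000). The tangent condition forces BK to be normal to CK, so B = K + (0, -11.9) = (-43.50, -11.90). On A1, K sits at bearing 90° from B; a 136° counterclockwise sweep puts Z at bearing 226°, so Z = B + 11.9·(cos 226°, sin 226°) = (-51.77, -20.46). Then |CZ| = |Z − C| = 55.66.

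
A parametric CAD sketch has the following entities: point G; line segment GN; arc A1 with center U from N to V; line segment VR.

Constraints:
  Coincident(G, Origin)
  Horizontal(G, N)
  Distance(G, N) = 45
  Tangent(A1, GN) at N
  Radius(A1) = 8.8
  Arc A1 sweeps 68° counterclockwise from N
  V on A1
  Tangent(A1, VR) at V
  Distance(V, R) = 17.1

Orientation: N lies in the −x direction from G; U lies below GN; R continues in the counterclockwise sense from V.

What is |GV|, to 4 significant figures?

53.44

G is at the origin; GN is horizontal with |GN| = 45.0 and N on the −x side, so N = (-45.00, 0.000). Since A1 is tangent to GN there, UN ⟂ GN, so U = N + (0, -8.8) = (-45.00, -8.800). On A1, N sits at bearing 90° from U; a 68° counterclockwise sweep puts V at bearing 158°, so V = U + 8.8·(cos 158°, sin 158°) = (-53.16, -5.503). Then |GV| = |V − G| = 53.44.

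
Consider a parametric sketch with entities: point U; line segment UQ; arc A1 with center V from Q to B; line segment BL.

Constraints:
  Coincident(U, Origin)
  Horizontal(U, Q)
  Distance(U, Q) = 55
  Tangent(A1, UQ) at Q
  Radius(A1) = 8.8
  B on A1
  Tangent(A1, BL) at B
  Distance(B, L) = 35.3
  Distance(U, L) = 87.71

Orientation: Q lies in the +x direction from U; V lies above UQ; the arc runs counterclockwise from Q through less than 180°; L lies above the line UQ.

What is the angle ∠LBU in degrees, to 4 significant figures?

124.6°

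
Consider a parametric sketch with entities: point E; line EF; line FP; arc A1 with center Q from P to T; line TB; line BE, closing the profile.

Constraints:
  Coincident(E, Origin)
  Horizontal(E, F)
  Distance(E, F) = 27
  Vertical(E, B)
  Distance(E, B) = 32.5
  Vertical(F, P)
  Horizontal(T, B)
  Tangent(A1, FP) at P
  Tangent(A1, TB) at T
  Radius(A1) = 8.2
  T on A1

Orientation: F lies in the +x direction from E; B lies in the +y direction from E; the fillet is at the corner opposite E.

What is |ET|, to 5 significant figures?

37.546

E is at the origin; EF is horizontal with |EF| = 27.0 and F on the +x side, so F = (27.000, 0.0000). E and B share the same x with |EB| = 32.5 and B on the +y side, so B = (0.0000, 32.500). The virtual corner opposite E is at (27.000, 32.500). Tangency of A1 to FP means the radius QP is perpendicular to FP and since A1 is tangent to TB there, QT ⟂ TB, with radius 8.2, so the center Q sits 8.2 in from both sides at Q = (18.800, 24.300). That places the tangent points at P = (27.000, 24.300) on FP and T = (18.800, 32.500) on TB. Then |ET| = |T − E| = 37.546.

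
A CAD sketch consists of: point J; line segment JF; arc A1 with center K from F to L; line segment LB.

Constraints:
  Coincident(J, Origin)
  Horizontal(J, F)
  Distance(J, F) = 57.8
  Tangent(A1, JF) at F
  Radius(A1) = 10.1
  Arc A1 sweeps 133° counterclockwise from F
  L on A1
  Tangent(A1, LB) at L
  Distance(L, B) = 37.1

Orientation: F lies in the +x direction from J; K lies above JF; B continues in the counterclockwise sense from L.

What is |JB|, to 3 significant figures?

59.5

J is at the origin; JF is horizontal with |JF| = 57.8 and F on the +x side, so F = (57.8, 0.00). Since A1 is tangent to JF there, KF ⟂ JF, so K = F + (0, 10.1) = (57.8, 10.1). On A1, F sits at bearing -90° from K; a 133° counterclockwise sweep puts L at bearing 43°, so L = K + 10.1·(cos 43°, sin 43°) = (65.2, 17.0). The tangent condition forces KL to be normal to LB, so LB runs along (−sin 43°, cos 43°); with |LB| = 37.1, B = (39.9, 44.1). Then |JB| = |B − J| = 59.5.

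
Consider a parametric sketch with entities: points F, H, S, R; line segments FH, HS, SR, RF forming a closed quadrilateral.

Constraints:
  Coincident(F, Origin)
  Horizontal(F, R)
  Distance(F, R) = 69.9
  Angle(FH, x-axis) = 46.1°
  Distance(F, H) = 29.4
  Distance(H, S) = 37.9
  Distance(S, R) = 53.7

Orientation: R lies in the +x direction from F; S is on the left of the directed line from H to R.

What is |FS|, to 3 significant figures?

67.3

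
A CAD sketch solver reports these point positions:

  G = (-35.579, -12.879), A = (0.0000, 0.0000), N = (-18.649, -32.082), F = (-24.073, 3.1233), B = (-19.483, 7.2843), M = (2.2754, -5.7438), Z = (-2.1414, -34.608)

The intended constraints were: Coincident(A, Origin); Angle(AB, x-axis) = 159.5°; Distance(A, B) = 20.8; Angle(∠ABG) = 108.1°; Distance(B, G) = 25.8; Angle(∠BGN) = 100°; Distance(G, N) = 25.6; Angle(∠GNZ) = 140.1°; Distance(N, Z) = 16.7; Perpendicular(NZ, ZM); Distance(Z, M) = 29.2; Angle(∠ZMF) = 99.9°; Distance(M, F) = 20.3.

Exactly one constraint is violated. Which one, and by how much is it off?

Distance(M, F) = 20.3 — off by 7.50.

A = (0.00, 0.00) ✓; AB at 159.5° ✓; |AB| = 20.80 ✓; ∠ABG = 108.1° ✓; |BG| = 25.80 ✓; ∠BGN = 100.0° ✓; |GN| = 25.60 ✓; ∠GNZ = 140.1° ✓; |NZ| = 16.70 ✓; ∠(NZ, ZM) = 90.00° ✓; |ZM| = 29.20 ✓; ∠ZMF = 99.90° ✓; |MF| = 27.80 ✗.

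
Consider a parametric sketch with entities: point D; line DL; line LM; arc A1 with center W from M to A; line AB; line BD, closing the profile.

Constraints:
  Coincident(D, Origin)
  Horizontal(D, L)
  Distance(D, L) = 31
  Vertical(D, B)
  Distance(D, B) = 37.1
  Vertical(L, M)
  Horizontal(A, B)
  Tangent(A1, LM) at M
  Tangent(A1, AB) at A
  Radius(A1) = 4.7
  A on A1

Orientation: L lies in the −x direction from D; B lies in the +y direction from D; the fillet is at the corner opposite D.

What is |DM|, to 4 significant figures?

44.84

D is at the origin; DL is horizontal with |DL| = 31.0 and L on the −x side, so L = (-31.00, 0.000). DB is vertical with |DB| = 37.1 and B on the +y side, so B = (0.000, 37.10). The virtual corner opposite D is at (-31.00, 37.10). Since A1 is tangent to LM there, WM ⟂ LM and tangency of A1 to AB means the radius WA is perpendicular to AB, with radius 4.7, so the center W sits 4.7 in from both sides at W = (-26.30, 32.40). That places the tangent points at M = (-31.00, 32.40) on LM and A = (-26.30, 37.10) on AB. Then |DM| = |M − D| = 44.84.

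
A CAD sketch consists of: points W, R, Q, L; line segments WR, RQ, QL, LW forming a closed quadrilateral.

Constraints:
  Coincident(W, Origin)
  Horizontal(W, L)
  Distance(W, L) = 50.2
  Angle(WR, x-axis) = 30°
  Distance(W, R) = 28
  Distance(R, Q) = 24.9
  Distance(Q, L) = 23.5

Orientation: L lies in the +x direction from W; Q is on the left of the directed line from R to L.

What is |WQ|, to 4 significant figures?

52.77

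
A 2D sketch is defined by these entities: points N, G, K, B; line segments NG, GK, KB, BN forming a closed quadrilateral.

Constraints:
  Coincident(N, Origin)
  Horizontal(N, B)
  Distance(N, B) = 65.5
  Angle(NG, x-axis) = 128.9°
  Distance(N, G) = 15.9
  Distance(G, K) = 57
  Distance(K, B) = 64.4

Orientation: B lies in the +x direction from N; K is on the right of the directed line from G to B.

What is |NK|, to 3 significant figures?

41.7

Checks: |GK| = 57.00 ✓; |KB| = 64.40 ✓.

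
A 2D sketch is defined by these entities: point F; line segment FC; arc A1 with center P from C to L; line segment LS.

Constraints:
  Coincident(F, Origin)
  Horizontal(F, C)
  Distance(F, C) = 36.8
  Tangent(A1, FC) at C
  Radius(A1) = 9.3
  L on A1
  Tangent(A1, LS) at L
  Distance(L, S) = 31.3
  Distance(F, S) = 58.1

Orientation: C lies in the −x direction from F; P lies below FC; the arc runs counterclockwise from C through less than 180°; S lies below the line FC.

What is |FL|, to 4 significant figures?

47.24

Checks: |PL| = 9.300 ✓; ∠(PL, LS) = 90.00° ✓; |LS| = 31.30 ✓; |FS| = 58.10 ✓.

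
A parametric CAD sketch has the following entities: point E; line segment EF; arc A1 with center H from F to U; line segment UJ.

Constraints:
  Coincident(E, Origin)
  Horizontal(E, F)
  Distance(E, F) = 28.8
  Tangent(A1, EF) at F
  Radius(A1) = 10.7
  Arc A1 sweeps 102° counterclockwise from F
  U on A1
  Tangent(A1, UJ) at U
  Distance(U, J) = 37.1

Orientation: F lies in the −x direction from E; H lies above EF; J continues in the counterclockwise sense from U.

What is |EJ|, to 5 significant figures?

55.682

E is at the origin; EF is horizontal with |EF| = 28.8 and F on the −x side, so F = (-28.800, 0.0000). Tangency of A1 to EF means the radius HF is perpendicular to EF, so H = F + (0, 10.7) = (-28.800, 10.700). On A1, F sits at bearing -90° from H; a 102° counterclockwise sweep puts U at bearing 12°, so U = H + 10.7·(cos 12°, sin 12°) = (-18.334, 12.925). Since A1 is tangent to UJ there, HU ⟂ UJ, so UJ runs along (−sin 12°, cos 12°); with |UJ| = 37.1, J = (-26.047, 49.214). Then |EJ| = |J − E| = 55.682.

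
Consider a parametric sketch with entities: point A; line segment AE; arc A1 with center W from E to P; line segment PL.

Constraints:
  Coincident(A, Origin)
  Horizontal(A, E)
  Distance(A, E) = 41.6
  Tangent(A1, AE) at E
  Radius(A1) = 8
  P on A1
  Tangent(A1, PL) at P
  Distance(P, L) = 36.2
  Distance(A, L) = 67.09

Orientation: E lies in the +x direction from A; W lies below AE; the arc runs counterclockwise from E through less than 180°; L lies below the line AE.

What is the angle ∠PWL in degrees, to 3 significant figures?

77.5°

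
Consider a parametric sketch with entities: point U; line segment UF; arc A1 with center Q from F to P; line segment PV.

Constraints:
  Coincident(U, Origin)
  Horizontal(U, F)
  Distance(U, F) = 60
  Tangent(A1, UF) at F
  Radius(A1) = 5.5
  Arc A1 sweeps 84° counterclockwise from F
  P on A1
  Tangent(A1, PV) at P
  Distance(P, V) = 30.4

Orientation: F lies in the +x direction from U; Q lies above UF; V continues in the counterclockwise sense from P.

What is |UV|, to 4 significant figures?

77.13

On A1, F sits at bearing -90° from Q; an 84° counterclockwise sweep puts P at bearing -6°, so P = Q + 5.5·(cos -6°, sin -6°) = (65.47, 4.925). A1 meets PV tangentially, so QP is at right angles to PV, so PV runs along (−sin -6°, cos -6°); with |PV| = 30.4, V = (68.65, 35.16). Then |UV| = |V − U| = 77.13.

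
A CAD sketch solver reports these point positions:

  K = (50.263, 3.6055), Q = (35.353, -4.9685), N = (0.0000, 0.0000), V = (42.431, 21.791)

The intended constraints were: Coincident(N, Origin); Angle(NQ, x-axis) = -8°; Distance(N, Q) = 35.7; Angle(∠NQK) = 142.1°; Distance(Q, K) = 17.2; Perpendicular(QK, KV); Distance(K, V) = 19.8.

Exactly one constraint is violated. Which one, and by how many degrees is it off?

Perpendicular(QK, KV) — off by 6.60°.

N = (0.00, 0.00) ✓; NQ at -8.000° ✓; |NQ| = 35.70 ✓; ∠NQK = 142.1° ✓; |QK| = 17.20 ✓; ∠(QK, KV) = 83.40° ✗; |KV| = 19.80 ✓.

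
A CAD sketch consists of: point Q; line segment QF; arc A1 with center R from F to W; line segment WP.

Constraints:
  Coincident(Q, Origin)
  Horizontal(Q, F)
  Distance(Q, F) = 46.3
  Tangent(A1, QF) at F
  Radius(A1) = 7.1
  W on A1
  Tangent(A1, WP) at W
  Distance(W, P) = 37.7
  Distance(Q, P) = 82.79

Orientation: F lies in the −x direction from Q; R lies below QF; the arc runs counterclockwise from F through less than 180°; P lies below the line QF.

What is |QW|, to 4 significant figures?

51.53

Q is at the origin; QF is horizontal with |QF| = 46.3 and F on the −x side, so F = (-46.30, 0.000). A1 meets QF tangentially, so RF is at right angles to QF, so R = F + (0, -7.1) = (-46.30, -7.100). Since RW ⟂ WP (tangency), |RP| = √(7.1² + 37.7²) = 38.36 regardless of where W sits on A1. So P lies on both circle(Q, 82.79) and circle(R, 38.36); the below-QF intersection is P = (-77.26, -29.76). W is the foot of the tangent from P: W = (-51.48, -2.246).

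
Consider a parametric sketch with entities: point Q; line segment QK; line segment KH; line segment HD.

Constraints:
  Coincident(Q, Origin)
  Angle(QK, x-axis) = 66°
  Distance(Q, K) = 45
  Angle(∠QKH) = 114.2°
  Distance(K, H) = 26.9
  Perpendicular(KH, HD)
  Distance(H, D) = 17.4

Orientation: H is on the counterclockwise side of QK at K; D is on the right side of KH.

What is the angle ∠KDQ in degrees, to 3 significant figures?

19.3°

∠QKH = 114.2°, so KH runs at 66.0° + (180° − 114.2°) = 132° from the x-axis; with |KH| = 26.9, H = K + 26.9·(cos 132°, sin 132°) = (0.373, 61.2). KH ⟂ HD; with |HD| = 17.4 on the right of KH, D = H + 17.4·(0.745, 0.667) = (13.3, 72.8). Then cos ∠KDQ = DK·DQ / (|DK||DQ|), giving 19.3°.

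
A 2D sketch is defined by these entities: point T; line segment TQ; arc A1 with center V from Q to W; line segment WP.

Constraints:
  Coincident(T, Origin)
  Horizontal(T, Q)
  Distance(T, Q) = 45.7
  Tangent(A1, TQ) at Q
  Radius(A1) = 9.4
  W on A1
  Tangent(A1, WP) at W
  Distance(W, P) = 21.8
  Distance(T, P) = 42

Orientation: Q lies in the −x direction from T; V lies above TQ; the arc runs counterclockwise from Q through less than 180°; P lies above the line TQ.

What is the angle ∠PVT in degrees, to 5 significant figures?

63.846°

Checks: |VW| = 9.400 ✓; ∠(VW, WP) = 90.00° ✓; |WP| = 21.80 ✓; |TP| = 42.00 ✓.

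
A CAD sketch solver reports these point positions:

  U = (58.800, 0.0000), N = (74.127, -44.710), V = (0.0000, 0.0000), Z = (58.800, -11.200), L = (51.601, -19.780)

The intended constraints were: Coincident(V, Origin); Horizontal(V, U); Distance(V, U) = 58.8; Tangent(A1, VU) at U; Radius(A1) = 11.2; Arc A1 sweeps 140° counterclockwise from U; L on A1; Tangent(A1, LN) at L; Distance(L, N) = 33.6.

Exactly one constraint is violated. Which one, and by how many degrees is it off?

Tangent(A1, LN) at L — off by 7.90°.

V = (0.00, 0.00) ✓; V.y = 0.00, U.y = 0.00 ✓; |VU| = 58.80 ✓; ∠(ZU, UV) = 90.00° ✓; |ZU| = 11.20 ✓; bearing(Z→L) − bearing(Z→U) = 140.0° ✓; |ZL| = 11.20 ✓; ∠(ZL, LN) = 97.90° ✗; |LN| = 33.60 ✓.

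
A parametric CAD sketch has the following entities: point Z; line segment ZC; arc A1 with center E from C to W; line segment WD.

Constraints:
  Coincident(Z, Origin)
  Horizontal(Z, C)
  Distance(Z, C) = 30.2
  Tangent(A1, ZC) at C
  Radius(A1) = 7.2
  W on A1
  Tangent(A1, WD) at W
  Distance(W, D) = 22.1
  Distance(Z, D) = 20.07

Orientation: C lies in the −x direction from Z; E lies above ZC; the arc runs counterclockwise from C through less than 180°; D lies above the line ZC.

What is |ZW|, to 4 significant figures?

25.21

Z is at the origin; ZC is horizontal with |ZC| = 30.2 and C on the −x side, so C = (-30.20, 0.000). Since A1 is tangent to ZC there, EC ⟂ ZC, so E = C + (0, 7.2) = (-30.20, 7.200). Since EW ⟂ WD (tangency), |ED| = √(7.2² + 22.1²) = 23.24 regardless of where W sits on A1. So D lies on both circle(Z, 20.07) and circle(E, 23.24); the above-ZC intersection is D = (-9.463, 17.70). W is the foot of the tangent from D: W = (-25.12, 2.100).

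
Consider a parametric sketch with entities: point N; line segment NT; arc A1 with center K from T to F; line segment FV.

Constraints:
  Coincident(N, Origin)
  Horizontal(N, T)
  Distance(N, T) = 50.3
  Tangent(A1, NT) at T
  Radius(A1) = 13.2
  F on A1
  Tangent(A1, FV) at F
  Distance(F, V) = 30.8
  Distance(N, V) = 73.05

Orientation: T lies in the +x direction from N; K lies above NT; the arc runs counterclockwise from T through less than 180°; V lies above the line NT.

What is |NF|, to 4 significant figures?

65.19

N is at the origin; N and T share the same y with |NT| = 50.3 and T on the +x side, so T = (50.30, 0.000). A1 meets NT tangentially, so KT is at right angles to NT, so K = T + (0, 13.2) = (50.30, 13.20). Since KF ⟂ FV (tangency), |KV| = √(13.2² + 30.8²) = 33.51 regardless of where F sits on A1. So V lies on both circle(N, 73.05) and circle(K, 33.51); the above-NT intersection is V = (56.67, 46.10). F is the foot of the tangent from V: F = (63.20, 16.00).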